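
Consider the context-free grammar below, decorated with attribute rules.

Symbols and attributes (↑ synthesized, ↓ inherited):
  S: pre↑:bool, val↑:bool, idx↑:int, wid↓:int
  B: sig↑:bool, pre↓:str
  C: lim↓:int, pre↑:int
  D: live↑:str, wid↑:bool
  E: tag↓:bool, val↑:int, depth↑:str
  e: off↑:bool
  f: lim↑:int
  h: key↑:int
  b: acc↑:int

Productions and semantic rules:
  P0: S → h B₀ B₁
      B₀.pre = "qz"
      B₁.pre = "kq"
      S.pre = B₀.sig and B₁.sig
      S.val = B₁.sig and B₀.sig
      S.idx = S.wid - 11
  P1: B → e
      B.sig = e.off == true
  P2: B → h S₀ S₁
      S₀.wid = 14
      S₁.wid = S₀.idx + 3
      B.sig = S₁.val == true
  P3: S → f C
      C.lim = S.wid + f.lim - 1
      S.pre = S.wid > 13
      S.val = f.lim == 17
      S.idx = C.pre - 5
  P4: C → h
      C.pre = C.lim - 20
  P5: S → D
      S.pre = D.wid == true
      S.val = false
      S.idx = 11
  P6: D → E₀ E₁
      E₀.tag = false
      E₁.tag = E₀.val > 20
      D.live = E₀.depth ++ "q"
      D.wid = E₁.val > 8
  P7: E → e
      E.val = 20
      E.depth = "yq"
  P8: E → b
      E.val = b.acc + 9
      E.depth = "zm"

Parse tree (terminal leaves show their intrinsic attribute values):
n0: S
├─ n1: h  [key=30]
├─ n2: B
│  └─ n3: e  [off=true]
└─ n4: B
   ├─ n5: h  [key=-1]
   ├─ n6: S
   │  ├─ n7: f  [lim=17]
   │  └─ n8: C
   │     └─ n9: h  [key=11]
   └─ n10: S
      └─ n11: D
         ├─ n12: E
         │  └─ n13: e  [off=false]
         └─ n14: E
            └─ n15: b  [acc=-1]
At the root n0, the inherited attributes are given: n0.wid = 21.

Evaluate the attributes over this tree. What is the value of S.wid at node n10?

8

1. n0.wid = 21  [given at root]
2. n1.key = 30  [terminal]
3. n2.pre = "qz"  ["qz"]
4. n3.off = true  [terminal]
5. n2.sig = true  [e.off == true]
6. n4.pre = "kq"  ["kq"]
7. n5.key = -1  [terminal]
8. n6.wid = 14  [14]
9. n7.lim = 17  [terminal]
10. n8.lim = 30  [S.wid + f.lim - 1]
11. n9.key = 11  [terminal]
12. n8.pre = 10  [C.lim - 20]
13. n6.pre = true  [S.wid > 13]
14. n6.val = true  [f.lim == 17]
15. n6.idx = 5  [C.pre - 5]
16. n10.wid = 8  [S₀.idx + 3]
17. n12.tag = false  [false]
18. n13.off = false  [terminal]
19. n12.val = 20  [20]
20. n12.depth = "yq"  ["yq"]
21. n14.tag = false  [E₀.val > 20]
22. n15.acc = -1  [terminal]
23. n14.val = 8  [b.acc + 9]
24. n14.depth = "zm"  ["zm"]
25. n11.live = "yqq"  [E₀.depth ++ "q"]
26. n11.wid = false  [E₁.val > 8]
27. n10.pre = false  [D.wid == true]
28. n10.val = false  [false]
29. n10.idx = 11  [11]
30. n4.sig = false  [S₁.val == true]
31. n0.pre = false  [B₀.sig and B₁.sig]
32. n0.val = false  [B₁.sig and B₀.sig]
33. n0.idx = 10  [S.wid - 11]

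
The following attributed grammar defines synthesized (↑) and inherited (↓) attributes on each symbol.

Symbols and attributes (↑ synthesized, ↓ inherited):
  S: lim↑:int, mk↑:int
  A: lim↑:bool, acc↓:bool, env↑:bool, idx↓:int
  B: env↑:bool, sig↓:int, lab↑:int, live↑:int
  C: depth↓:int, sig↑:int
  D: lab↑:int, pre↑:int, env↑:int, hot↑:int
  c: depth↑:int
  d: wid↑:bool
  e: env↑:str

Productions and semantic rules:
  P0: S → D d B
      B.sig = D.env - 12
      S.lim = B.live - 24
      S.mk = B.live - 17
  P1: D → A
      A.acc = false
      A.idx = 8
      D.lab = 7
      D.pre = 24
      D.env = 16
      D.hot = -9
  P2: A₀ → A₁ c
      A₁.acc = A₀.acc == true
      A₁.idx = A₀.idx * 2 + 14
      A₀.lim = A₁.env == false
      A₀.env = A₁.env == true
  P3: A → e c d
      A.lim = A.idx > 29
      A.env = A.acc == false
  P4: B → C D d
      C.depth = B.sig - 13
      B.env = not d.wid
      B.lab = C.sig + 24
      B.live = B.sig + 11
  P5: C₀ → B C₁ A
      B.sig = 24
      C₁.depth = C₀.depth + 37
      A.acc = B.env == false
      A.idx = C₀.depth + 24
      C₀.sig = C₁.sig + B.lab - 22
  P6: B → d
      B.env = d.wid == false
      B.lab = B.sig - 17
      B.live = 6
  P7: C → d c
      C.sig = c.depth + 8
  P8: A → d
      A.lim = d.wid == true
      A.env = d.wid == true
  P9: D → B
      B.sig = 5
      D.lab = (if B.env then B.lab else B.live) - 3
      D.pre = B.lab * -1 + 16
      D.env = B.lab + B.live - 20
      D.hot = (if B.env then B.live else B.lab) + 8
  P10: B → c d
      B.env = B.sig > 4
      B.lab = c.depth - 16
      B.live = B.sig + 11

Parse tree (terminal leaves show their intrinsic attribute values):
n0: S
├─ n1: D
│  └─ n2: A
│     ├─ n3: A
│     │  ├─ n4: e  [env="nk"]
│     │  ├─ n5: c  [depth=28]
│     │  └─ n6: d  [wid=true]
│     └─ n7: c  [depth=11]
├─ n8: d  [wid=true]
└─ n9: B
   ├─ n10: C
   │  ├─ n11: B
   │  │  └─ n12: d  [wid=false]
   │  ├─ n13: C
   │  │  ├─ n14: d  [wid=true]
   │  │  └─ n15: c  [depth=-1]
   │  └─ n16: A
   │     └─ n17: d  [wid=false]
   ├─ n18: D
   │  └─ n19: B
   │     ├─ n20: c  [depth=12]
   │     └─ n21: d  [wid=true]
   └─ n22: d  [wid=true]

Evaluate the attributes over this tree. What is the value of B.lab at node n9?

1. n2.acc = false  [false]
2. n2.idx = 8  [8]
3. n3.acc = false  [A₀.acc == true]
4. n3.idx = 30  [A₀.idx * 2 + 14]
5. n4.env = "nk"  [terminal]
6. n5.depth = 28  [terminal]
7. n6.wid = true  [terminal]
8. n3.lim = true  [A.idx > 29]
9. n3.env = true  [A.acc == false]
10. n7.depth = 11  [terminal]
11. n2.lim = false  [A₁.env == false]
12. n2.env = true  [A₁.env == true]
13. n1.lab = 7  [7]
14. n1.pre = 24  [24]
15. n1.env = 16  [16]
16. n1.hot = -9  [-9]
17. n8.wid = true  [terminal]
18. n9.sig = 4  [D.env - 12]
19. n10.depth = -9  [B.sig - 13]
20. n11.sig = 24  [24]
21. n12.wid = false  [terminal]
22. n11.env = true  [d.wid == false]
23. n11.lab = 7  [B.sig - 17]
24. n11.live = 6  [6]
25. n13.depth = 28  [C₀.depth + 37]
26. n14.wid = true  [terminal]
27. n15.depth = -1  [terminal]
28. n13.sig = 7  [c.depth + 8]
29. n16.acc = false  [B.env == false]
30. n16.idx = 15  [C₀.depth + 24]
31. n17.wid = false  [terminal]
32. n16.lim = false  [d.wid == true]
33. n16.env = false  [d.wid == true]
34. n10.sig = -8  [C₁.sig + B.lab - 22]
35. n19.sig = 5  [5]
36. n20.depth = 12  [terminal]
37. n21.wid = true  [terminal]
38. n19.env = true  [B.sig > 4]
39. n19.lab = -4  [c.depth - 16]
40. n19.live = 16  [B.sig + 11]
41. n18.lab = -7  [(if B.env then B.lab else B.live) - 3]
42. n18.pre = 20  [B.lab * -1 + 16]
43. n18.env = -8  [B.lab + B.live - 20]
44. n18.hot = 24  [(if B.env then B.live else B.lab) + 8]
45. n22.wid = true  [terminal]
46. n9.env = false  [not d.wid]
47. n9.lab = 16  [C.sig + 24]
48. n9.live = 15  [B.sig + 11]
49. n0.lim = -9  [B.live - 24]
50. n0.mk = -2  [B.live - 17]

16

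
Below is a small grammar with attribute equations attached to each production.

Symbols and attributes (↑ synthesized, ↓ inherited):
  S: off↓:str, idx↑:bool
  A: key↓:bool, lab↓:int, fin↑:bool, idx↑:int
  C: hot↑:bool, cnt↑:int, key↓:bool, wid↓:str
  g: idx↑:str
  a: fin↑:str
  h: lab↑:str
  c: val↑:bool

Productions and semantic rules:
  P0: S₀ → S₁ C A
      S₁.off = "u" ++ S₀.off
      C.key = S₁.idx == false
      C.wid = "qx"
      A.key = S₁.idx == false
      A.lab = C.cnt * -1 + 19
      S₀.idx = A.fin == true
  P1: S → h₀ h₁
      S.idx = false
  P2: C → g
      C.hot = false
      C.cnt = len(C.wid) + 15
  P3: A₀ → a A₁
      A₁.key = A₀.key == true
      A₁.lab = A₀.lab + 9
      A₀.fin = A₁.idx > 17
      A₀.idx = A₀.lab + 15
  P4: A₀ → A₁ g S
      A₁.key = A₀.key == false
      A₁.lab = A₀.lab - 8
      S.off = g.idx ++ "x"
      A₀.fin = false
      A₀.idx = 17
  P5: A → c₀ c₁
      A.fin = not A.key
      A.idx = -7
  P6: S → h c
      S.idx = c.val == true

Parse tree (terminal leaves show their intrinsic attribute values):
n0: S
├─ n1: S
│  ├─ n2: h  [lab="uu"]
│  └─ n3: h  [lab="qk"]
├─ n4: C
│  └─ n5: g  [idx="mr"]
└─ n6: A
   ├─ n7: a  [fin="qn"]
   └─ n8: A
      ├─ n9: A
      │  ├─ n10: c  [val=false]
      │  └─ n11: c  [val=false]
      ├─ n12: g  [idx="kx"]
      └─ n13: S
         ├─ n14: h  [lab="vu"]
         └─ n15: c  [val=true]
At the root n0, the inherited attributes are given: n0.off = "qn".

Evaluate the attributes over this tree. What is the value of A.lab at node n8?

11

1. n0.off = "qn"  [given at root]
2. n1.off = "uqn"  ["u" ++ S₀.off]
3. n2.lab = "uu"  [terminal]
4. n3.lab = "qk"  [terminal]
5. n1.idx = false  [false]
6. n4.key = true  [S₁.idx == false]
7. n4.wid = "qx"  ["qx"]
8. n5.idx = "mr"  [terminal]
9. n4.hot = false  [false]
10. n4.cnt = 17  [len(C.wid) + 15]
11. n6.key = true  [S₁.idx == false]
12. n6.lab = 2  [C.cnt * -1 + 19]
13. n7.fin = "qn"  [terminal]
14. n8.key = true  [A₀.key == true]
15. n8.lab = 11  [A₀.lab + 9]
16. n9.key = false  [A₀.key == false]
17. n9.lab = 3  [A₀.lab - 8]
18. n10.val = false  [terminal]
19. n11.val = false  [terminal]
20. n9.fin = true  [not A.key]
21. n9.idx = -7  [-7]
22. n12.idx = "kx"  [terminal]
23. n13.off = "kxx"  [g.idx ++ "x"]
24. n14.lab = "vu"  [terminal]
25. n15.val = true  [terminal]
26. n13.idx = true  [c.val == true]
27. n8.fin = false  [false]
28. n8.idx = 17  [17]
29. n6.fin = false  [A₁.idx > 17]
30. n6.idx = 17  [A₀.lab + 15]
31. n0.idx = false  [A.fin == true]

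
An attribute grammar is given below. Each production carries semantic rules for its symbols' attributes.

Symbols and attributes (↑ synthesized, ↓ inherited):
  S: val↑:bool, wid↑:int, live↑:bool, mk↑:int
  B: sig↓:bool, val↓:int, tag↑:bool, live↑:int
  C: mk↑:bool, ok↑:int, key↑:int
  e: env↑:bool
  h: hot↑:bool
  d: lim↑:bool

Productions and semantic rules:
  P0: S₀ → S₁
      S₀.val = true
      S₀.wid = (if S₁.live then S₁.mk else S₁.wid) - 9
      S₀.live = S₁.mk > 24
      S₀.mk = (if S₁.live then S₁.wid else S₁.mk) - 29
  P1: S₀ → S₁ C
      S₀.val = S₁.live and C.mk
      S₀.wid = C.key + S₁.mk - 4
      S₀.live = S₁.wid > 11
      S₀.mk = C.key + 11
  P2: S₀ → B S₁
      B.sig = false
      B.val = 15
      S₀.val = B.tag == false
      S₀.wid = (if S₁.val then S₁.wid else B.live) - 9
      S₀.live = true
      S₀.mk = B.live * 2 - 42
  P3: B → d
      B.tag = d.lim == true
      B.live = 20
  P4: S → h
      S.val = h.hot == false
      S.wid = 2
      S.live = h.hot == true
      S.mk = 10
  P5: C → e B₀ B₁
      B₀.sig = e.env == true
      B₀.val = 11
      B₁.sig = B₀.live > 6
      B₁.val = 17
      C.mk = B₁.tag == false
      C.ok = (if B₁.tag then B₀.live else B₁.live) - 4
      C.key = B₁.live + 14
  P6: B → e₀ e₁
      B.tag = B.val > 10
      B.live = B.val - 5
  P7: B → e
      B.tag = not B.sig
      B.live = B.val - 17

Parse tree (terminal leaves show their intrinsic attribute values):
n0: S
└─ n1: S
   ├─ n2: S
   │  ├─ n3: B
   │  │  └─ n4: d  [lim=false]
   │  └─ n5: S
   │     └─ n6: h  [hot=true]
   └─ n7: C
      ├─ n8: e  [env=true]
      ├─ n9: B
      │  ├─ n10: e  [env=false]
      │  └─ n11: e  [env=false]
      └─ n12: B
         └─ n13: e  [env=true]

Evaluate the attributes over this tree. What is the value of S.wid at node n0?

-1

1. n3.sig = false  [false]
2. n3.val = 15  [15]
3. n4.lim = false  [terminal]
4. n3.tag = false  [d.lim == true]
5. n3.live = 20  [20]
6. n6.hot = true  [terminal]
7. n5.val = false  [h.hot == false]
8. n5.wid = 2  [2]
9. n5.live = true  [h.hot == true]
10. n5.mk = 10  [10]
11. n2.val = true  [B.tag == false]
12. n2.wid = 11  [(if S₁.val then S₁.wid else B.live) - 9]
13. n2.live = true  [true]
14. n2.mk = -2  [B.live * 2 - 42]
15. n8.env = true  [terminal]
16. n9.sig = true  [e.env == true]
17. n9.val = 11  [11]
18. n10.env = false  [terminal]
19. n11.env = false  [terminal]
20. n9.tag = true  [B.val > 10]
21. n9.live = 6  [B.val - 5]
22. n12.sig = false  [B₀.live > 6]
23. n12.val = 17  [17]
24. n13.env = true  [terminal]
25. n12.tag = true  [not B.sig]
26. n12.live = 0  [B.val - 17]
27. n7.mk = false  [B₁.tag == false]
28. n7.ok = 2  [(if B₁.tag then B₀.live else B₁.live) - 4]
29. n7.key = 14  [B₁.live + 14]
30. n1.val = false  [S₁.live and C.mk]
31. n1.wid = 8  [C.key + S₁.mk - 4]
32. n1.live = false  [S₁.wid > 11]
33. n1.mk = 25  [C.key + 11]
34. n0.val = true  [true]
35. n0.wid = -1  [(if S₁.live then S₁.mk else S₁.wid) - 9]
36. n0.live = true  [S₁.mk > 24]
37. n0.mk = -4  [(if S₁.live then S₁.wid else S₁.mk) - 29]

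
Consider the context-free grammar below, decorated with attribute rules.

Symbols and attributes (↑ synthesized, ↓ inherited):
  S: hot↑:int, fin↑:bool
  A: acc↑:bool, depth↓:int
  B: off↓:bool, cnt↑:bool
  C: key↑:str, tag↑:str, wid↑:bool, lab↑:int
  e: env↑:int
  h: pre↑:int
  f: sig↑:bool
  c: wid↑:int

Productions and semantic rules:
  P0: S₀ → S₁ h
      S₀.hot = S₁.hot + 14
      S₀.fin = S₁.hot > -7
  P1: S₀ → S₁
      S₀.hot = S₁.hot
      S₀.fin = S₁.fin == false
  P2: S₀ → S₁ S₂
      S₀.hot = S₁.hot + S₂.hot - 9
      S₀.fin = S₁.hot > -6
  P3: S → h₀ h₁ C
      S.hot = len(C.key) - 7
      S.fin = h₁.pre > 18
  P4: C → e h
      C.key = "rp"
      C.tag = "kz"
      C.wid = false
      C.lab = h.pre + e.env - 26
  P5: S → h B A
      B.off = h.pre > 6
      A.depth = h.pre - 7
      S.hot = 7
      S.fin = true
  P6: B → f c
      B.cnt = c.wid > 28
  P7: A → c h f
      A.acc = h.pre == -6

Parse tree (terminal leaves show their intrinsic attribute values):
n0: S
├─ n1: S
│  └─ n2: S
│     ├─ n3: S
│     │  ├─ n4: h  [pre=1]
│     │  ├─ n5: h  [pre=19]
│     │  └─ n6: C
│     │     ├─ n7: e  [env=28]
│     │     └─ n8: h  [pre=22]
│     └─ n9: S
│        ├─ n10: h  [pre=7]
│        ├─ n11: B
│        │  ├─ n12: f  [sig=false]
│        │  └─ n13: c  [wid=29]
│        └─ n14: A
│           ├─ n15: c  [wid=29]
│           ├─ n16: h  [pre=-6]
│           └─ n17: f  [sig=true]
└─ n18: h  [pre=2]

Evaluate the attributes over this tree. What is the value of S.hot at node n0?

1. n4.pre = 1  [terminal]
2. n5.pre = 19  [terminal]
3. n7.env = 28  [terminal]
4. n8.pre = 22  [terminal]
5. n6.key = "rp"  ["rp"]
6. n6.tag = "kz"  ["kz"]
7. n6.wid = false  [false]
8. n6.lab = 24  [h.pre + e.env - 26]
9. n3.hot = -5  [len(C.key) - 7]
10. n3.fin = true  [h₁.pre > 18]
11. n10.pre = 7  [terminal]
12. n11.off = true  [h.pre > 6]
13. n12.sig = false  [terminal]
14. n13.wid = 29  [terminal]
15. n11.cnt = true  [c.wid > 28]
16. n14.depth = 0  [h.pre - 7]
17. n15.wid = 29  [terminal]
18. n16.pre = -6  [terminal]
19. n17.sig = true  [terminal]
20. n14.acc = true  [h.pre == -6]
21. n9.hot = 7  [7]
22. n9.fin = true  [true]
23. n2.hot = -7  [S₁.hot + S₂.hot - 9]
24. n2.fin = true  [S₁.hot > -6]
25. n1.hot = -7  [S₁.hot]
26. n1.fin = false  [S₁.fin == false]
27. n18.pre = 2  [terminal]
28. n0.hot = 7  [S₁.hot + 14]
29. n0.fin = false  [S₁.hot > -7]

7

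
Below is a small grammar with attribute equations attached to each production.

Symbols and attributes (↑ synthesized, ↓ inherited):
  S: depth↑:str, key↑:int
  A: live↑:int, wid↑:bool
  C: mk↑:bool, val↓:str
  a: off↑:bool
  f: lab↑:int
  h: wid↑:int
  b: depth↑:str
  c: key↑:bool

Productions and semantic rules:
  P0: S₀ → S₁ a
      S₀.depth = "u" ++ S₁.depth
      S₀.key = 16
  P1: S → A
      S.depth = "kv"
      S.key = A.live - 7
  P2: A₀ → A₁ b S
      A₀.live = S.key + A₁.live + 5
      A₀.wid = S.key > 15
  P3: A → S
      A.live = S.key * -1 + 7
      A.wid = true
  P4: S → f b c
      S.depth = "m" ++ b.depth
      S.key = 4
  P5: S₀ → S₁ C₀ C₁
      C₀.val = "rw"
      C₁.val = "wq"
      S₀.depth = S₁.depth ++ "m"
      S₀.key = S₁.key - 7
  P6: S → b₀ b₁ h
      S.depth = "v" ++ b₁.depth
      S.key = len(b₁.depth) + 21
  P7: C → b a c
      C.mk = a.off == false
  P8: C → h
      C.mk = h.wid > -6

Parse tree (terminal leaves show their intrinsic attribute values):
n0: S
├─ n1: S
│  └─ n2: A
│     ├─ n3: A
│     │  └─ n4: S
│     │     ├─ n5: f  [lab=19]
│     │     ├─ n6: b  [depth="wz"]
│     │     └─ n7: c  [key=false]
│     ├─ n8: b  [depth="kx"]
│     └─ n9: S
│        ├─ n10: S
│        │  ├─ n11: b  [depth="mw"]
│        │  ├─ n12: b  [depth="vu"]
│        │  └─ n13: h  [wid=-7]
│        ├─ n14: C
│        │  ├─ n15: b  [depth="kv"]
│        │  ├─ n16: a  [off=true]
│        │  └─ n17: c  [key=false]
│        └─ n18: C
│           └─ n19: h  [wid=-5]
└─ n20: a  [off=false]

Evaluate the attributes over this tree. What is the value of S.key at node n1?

1. n5.lab = 19  [terminal]
2. n6.depth = "wz"  [terminal]
3. n7.key = false  [terminal]
4. n4.depth = "mwz"  ["m" ++ b.depth]
5. n4.key = 4  [4]
6. n3.live = 3  [S.key * -1 + 7]
7. n3.wid = true  [true]
8. n8.depth = "kx"  [terminal]
9. n11.depth = "mw"  [terminal]
10. n12.depth = "vu"  [terminal]
11. n13.wid = -7  [terminal]
12. n10.depth = "vvu"  ["v" ++ b₁.depth]
13. n10.key = 23  [len(b₁.depth) + 21]
14. n14.val = "rw"  ["rw"]
15. n15.depth = "kv"  [terminal]
16. n16.off = true  [terminal]
17. n17.key = false  [terminal]
18. n14.mk = false  [a.off == false]
19. n18.val = "wq"  ["wq"]
20. n19.wid = -5  [terminal]
21. n18.mk = true  [h.wid > -6]
22. n9.depth = "vvum"  [S₁.depth ++ "m"]
23. n9.key = 16  [S₁.key - 7]
24. n2.live = 24  [S.key + A₁.live + 5]
25. n2.wid = true  [S.key > 15]
26. n1.depth = "kv"  ["kv"]
27. n1.key = 17  [A.live - 7]
28. n20.off = false  [terminal]
29. n0.depth = "ukv"  ["u" ++ S₁.depth]
30. n0.key = 16  [16]

17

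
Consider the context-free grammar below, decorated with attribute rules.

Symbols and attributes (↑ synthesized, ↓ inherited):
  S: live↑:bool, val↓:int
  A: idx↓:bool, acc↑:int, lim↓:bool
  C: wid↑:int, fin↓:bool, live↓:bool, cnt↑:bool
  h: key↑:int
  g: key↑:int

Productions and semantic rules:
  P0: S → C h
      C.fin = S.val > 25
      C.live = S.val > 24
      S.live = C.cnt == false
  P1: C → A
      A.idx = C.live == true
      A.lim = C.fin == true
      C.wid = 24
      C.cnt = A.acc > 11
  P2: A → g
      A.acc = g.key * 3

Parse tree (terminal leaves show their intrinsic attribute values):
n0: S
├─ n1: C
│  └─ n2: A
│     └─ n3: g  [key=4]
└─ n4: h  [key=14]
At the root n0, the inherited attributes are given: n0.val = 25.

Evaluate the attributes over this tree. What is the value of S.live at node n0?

false

1. n0.val = 25  [given at root]
2. n1.fin = false  [S.val > 25]
3. n1.live = true  [S.val > 24]
4. n2.idx = true  [C.live == true]
5. n2.lim = false  [C.fin == true]
6. n3.key = 4  [terminal]
7. n2.acc = 12  [g.key * 3]
8. n1.wid = 24  [24]
9. n1.cnt = true  [A.acc > 11]
10. n4.key = 14  [terminal]
11. n0.live = false  [C.cnt == false]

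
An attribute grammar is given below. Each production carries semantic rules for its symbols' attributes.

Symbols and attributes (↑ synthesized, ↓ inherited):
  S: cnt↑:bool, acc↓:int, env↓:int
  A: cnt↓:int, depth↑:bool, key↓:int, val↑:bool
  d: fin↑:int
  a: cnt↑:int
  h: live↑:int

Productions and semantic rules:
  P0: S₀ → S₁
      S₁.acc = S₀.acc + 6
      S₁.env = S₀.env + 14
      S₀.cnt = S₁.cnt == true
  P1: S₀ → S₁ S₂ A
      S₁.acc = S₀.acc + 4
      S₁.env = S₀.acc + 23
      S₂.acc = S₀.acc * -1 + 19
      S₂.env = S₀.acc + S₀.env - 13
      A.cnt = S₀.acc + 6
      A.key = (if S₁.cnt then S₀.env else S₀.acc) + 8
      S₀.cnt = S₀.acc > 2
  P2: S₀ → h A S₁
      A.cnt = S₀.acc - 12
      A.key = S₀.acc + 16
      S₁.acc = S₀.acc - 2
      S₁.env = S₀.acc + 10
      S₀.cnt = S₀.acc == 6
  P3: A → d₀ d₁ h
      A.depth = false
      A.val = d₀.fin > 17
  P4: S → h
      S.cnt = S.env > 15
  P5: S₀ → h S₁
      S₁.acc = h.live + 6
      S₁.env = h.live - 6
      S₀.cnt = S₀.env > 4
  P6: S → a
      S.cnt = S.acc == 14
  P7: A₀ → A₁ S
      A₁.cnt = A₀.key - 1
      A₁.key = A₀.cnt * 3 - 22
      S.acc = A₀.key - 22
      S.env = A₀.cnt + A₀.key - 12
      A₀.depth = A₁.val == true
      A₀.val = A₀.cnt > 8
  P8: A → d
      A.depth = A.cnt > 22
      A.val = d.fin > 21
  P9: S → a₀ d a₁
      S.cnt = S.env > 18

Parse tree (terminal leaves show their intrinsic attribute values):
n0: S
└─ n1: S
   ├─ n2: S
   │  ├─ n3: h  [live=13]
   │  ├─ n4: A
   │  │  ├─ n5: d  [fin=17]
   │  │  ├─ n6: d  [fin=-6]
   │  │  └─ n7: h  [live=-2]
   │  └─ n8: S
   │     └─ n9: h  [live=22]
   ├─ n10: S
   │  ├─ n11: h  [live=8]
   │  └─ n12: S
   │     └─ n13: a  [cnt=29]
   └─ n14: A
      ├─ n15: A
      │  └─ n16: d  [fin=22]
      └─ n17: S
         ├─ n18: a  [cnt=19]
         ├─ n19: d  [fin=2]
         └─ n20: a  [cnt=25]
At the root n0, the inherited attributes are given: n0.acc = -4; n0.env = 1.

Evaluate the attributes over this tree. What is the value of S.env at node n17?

1. n0.acc = -4  [given at root]
2. n0.env = 1  [given at root]
3. n1.acc = 2  [S₀.acc + 6]
4. n1.env = 15  [S₀.env + 14]
5. n2.acc = 6  [S₀.acc + 4]
6. n2.env = 25  [S₀.acc + 23]
7. n3.live = 13  [terminal]
8. n4.cnt = -6  [S₀.acc - 12]
9. n4.key = 22  [S₀.acc + 16]
10. n5.fin = 17  [terminal]
11. n6.fin = -6  [terminal]
12. n7.live = -2  [terminal]
13. n4.depth = false  [false]
14. n4.val = false  [d₀.fin > 17]
15. n8.acc = 4  [S₀.acc - 2]
16. n8.env = 16  [S₀.acc + 10]
17. n9.live = 22  [terminal]
18. n8.cnt = true  [S.env > 15]
19. n2.cnt = true  [S₀.acc == 6]
20. n10.acc = 17  [S₀.acc * -1 + 19]
21. n10.env = 4  [S₀.acc + S₀.env - 13]
22. n11.live = 8  [terminal]
23. n12.acc = 14  [h.live + 6]
24. n12.env = 2  [h.live - 6]
25. n13.cnt = 29  [terminal]
26. n12.cnt = true  [S.acc == 14]
27. n10.cnt = false  [S₀.env > 4]
28. n14.cnt = 8  [S₀.acc + 6]
29. n14.key = 23  [(if S₁.cnt then S₀.env else S₀.acc) + 8]
30. n15.cnt = 22  [A₀.key - 1]
31. n15.key = 2  [A₀.cnt * 3 - 22]
32. n16.fin = 22  [terminal]
33. n15.depth = false  [A.cnt > 22]
34. n15.val = true  [d.fin > 21]
35. n17.acc = 1  [A₀.key - 22]
36. n17.env = 19  [A₀.cnt + A₀.key - 12]
37. n18.cnt = 19  [terminal]
38. n19.fin = 2  [terminal]
39. n20.cnt = 25  [terminal]
40. n17.cnt = true  [S.env > 18]
41. n14.depth = true  [A₁.val == true]
42. n14.val = false  [A₀.cnt > 8]
43. n1.cnt = false  [S₀.acc > 2]
44. n0.cnt = false  [S₁.cnt == true]

19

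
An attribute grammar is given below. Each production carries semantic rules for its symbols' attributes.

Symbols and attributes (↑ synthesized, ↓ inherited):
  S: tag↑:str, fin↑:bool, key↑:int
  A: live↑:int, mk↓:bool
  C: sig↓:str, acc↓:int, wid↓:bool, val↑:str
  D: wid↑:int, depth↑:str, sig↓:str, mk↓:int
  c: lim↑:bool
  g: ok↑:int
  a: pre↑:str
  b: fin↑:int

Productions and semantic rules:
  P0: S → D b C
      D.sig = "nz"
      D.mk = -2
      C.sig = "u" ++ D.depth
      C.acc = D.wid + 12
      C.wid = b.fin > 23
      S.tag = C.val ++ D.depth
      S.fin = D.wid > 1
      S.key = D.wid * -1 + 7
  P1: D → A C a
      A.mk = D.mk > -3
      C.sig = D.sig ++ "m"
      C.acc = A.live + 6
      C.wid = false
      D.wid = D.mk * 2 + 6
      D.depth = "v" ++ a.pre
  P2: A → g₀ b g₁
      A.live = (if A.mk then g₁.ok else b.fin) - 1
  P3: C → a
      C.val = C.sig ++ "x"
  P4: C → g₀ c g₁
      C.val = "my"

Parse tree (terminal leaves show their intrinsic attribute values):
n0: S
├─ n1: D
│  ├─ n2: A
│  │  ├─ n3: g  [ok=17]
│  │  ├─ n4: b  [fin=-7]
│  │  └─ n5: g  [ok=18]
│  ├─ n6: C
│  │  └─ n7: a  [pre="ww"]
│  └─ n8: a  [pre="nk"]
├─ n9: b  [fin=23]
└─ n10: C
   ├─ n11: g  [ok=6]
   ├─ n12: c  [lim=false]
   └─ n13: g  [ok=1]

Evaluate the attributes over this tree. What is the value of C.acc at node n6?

23

1. n1.sig = "nz"  ["nz"]
2. n1.mk = -2  [-2]
3. n2.mk = true  [D.mk > -3]
4. n3.ok = 17  [terminal]
5. n4.fin = -7  [terminal]
6. n5.ok = 18  [terminal]
7. n2.live = 17  [(if A.mk then g₁.ok else b.fin) - 1]
8. n6.sig = "nzm"  [D.sig ++ "m"]
9. n6.acc = 23  [A.live + 6]
10. n6.wid = false  [false]
11. n7.pre = "ww"  [terminal]
12. n6.val = "nzmx"  [C.sig ++ "x"]
13. n8.pre = "nk"  [terminal]
14. n1.wid = 2  [D.mk * 2 + 6]
15. n1.depth = "vnk"  ["v" ++ a.pre]
16. n9.fin = 23  [terminal]
17. n10.sig = "uvnk"  ["u" ++ D.depth]
18. n10.acc = 14  [D.wid + 12]
19. n10.wid = false  [b.fin > 23]
20. n11.ok = 6  [terminal]
21. n12.lim = false  [terminal]
22. n13.ok = 1  [terminal]
23. n10.val = "my"  ["my"]
24. n0.tag = "myvnk"  [C.val ++ D.depth]
25. n0.fin = true  [D.wid > 1]
26. n0.key = 5  [D.wid * -1 + 7]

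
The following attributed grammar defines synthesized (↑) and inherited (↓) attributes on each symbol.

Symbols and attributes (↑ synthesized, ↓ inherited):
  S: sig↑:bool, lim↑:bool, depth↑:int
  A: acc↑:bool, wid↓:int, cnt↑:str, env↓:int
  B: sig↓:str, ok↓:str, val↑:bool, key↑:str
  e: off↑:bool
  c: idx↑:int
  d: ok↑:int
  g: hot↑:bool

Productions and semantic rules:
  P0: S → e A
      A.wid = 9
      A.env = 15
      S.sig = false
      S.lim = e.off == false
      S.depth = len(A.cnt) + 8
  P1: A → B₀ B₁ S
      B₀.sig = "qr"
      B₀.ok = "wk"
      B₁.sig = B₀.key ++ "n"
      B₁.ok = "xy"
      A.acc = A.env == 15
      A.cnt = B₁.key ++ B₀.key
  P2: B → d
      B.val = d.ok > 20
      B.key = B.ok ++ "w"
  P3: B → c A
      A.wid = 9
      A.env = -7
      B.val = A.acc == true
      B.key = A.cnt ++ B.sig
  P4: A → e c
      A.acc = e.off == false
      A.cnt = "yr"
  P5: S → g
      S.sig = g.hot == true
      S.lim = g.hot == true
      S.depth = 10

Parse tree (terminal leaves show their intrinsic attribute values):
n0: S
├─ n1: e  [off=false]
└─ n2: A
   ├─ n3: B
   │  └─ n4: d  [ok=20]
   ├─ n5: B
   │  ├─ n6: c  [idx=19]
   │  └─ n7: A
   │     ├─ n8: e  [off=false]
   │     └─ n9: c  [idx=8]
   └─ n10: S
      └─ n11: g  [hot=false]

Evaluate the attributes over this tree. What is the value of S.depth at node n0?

17

1. n1.off = false  [terminal]
2. n2.wid = 9  [9]
3. n2.env = 15  [15]
4. n3.sig = "qr"  ["qr"]
5. n3.ok = "wk"  ["wk"]
6. n4.ok = 20  [terminal]
7. n3.val = false  [d.ok > 20]
8. n3.key = "wkw"  [B.ok ++ "w"]
9. n5.sig = "wkwn"  [B₀.key ++ "n"]
10. n5.ok = "xy"  ["xy"]
11. n6.idx = 19  [terminal]
12. n7.wid = 9  [9]
13. n7.env = -7  [-7]
14. n8.off = false  [terminal]
15. n9.idx = 8  [terminal]
16. n7.acc = true  [e.off == false]
17. n7.cnt = "yr"  ["yr"]
18. n5.val = true  [A.acc == true]
19. n5.key = "yrwkwn"  [A.cnt ++ B.sig]
20. n11.hot = false  [terminal]
21. n10.sig = false  [g.hot == true]
22. n10.lim = false  [g.hot == true]
23. n10.depth = 10  [10]
24. n2.acc = true  [A.env == 15]
25. n2.cnt = "yrwkwnwkw"  [B₁.key ++ B₀.key]
26. n0.sig = false  [false]
27. n0.lim = true  [e.off == false]
28. n0.depth = 17  [len(A.cnt) + 8]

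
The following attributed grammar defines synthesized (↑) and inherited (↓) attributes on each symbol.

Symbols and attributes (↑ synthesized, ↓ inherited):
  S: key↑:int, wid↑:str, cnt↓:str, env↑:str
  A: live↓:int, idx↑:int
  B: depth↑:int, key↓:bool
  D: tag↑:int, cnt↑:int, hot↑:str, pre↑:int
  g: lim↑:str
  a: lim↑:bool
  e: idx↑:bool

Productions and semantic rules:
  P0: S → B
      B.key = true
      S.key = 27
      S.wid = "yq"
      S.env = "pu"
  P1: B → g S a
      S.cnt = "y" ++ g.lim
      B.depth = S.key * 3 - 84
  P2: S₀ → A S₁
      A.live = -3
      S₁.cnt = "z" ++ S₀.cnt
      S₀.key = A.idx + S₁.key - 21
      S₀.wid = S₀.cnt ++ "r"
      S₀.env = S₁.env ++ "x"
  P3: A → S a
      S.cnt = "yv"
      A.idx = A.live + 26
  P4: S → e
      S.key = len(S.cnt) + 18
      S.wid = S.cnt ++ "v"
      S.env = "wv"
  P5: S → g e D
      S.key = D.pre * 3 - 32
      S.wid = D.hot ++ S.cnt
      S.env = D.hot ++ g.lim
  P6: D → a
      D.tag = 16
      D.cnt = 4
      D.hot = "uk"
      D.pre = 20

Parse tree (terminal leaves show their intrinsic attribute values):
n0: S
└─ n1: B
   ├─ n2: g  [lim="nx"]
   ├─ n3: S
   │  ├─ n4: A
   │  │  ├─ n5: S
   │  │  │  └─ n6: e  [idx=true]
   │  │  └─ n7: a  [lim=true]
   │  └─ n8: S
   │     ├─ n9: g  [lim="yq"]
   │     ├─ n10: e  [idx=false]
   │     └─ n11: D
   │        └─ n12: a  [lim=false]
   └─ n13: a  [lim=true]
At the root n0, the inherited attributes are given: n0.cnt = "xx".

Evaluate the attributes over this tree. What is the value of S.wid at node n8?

1. n0.cnt = "xx"  [given at root]
2. n1.key = true  [true]
3. n2.lim = "nx"  [terminal]
4. n3.cnt = "ynx"  ["y" ++ g.lim]
5. n4.live = -3  [-3]
6. n5.cnt = "yv"  ["yv"]
7. n6.idx = true  [terminal]
8. n5.key = 20  [len(S.cnt) + 18]
9. n5.wid = "yvv"  [S.cnt ++ "v"]
10. n5.env = "wv"  ["wv"]
11. n7.lim = true  [terminal]
12. n4.idx = 23  [A.live + 26]
13. n8.cnt = "zynx"  ["z" ++ S₀.cnt]
14. n9.lim = "yq"  [terminal]
15. n10.idx = false  [terminal]
16. n12.lim = false  [terminal]
17. n11.tag = 16  [16]
18. n11.cnt = 4  [4]
19. n11.hot = "uk"  ["uk"]
20. n11.pre = 20  [20]
21. n8.key = 28  [D.pre * 3 - 32]
22. n8.wid = "ukzynx"  [D.hot ++ S.cnt]
23. n8.env = "ukyq"  [D.hot ++ g.lim]
24. n3.key = 30  [A.idx + S₁.key - 21]
25. n3.wid = "ynxr"  [S₀.cnt ++ "r"]
26. n3.env = "ukyqx"  [S₁.env ++ "x"]
27. n13.lim = true  [terminal]
28. n1.depth = 6  [S.key * 3 - 84]
29. n0.key = 27  [27]
30. n0.wid = "yq"  ["yq"]
31. n0.env = "pu"  ["pu"]

"ukzynx"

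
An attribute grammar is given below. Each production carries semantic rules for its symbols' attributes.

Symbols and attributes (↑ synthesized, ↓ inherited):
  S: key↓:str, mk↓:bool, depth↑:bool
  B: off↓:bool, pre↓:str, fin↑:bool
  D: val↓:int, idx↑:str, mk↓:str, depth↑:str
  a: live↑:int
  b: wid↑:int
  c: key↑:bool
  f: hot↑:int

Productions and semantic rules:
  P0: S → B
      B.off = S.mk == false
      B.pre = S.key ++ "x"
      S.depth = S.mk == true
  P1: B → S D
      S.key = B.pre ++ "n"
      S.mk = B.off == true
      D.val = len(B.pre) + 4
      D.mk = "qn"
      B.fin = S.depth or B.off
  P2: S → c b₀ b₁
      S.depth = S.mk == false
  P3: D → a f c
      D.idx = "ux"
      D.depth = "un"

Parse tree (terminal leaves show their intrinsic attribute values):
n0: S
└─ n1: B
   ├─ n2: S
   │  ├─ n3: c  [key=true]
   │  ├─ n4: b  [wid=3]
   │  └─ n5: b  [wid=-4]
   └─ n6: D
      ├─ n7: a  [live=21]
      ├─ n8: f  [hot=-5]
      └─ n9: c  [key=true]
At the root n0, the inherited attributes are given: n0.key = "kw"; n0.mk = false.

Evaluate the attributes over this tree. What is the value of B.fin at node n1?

1. n0.key = "kw"  [given at root]
2. n0.mk = false  [given at root]
3. n1.off = true  [S.mk == false]
4. n1.pre = "kwx"  [S.key ++ "x"]
5. n2.key = "kwxn"  [B.pre ++ "n"]
6. n2.mk = true  [B.off == true]
7. n3.key = true  [terminal]
8. n4.wid = 3  [terminal]
9. n5.wid = -4  [terminal]
10. n2.depth = false  [S.mk == false]
11. n6.val = 7  [len(B.pre) + 4]
12. n6.mk = "qn"  ["qn"]
13. n7.live = 21  [terminal]
14. n8.hot = -5  [terminal]
15. n9.key = true  [terminal]
16. n6.idx = "ux"  ["ux"]
17. n6.depth = "un"  ["un"]
18. n1.fin = true  [S.depth or B.off]
19. n0.depth = false  [S.mk == true]

true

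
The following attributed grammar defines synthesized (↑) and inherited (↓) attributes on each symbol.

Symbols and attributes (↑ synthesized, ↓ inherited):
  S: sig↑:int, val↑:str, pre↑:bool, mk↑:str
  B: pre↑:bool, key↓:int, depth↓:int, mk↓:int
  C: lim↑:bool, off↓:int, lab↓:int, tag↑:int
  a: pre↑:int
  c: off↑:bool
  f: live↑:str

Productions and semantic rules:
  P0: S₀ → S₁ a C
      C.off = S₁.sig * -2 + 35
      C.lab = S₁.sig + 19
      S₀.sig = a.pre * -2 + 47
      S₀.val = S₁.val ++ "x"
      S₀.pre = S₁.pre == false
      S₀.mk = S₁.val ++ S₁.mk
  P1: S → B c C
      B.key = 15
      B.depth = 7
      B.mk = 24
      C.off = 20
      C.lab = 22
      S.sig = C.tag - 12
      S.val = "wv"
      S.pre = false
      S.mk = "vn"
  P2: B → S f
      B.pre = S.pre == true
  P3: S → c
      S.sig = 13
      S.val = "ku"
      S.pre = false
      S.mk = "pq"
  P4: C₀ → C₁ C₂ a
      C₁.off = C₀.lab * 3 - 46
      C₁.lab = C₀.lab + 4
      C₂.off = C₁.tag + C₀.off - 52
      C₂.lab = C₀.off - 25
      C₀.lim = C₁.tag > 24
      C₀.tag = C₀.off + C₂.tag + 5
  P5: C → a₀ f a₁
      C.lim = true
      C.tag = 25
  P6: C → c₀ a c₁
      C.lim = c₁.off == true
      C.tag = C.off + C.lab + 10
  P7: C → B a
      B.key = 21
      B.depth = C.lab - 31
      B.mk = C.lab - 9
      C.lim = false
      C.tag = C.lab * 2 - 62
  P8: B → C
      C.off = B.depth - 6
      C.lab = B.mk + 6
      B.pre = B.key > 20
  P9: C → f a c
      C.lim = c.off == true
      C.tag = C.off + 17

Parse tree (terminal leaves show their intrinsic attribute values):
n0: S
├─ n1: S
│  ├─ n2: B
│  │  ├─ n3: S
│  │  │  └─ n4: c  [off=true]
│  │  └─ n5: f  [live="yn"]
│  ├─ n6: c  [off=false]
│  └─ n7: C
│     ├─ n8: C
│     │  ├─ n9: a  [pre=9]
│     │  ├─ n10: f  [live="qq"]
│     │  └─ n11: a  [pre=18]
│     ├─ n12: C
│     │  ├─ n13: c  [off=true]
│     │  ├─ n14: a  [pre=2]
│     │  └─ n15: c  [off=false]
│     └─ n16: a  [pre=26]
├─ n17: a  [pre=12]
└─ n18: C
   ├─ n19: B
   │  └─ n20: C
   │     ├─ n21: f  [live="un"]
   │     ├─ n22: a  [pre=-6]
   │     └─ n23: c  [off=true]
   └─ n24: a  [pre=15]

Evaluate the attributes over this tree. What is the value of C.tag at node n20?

1. n2.key = 15  [15]
2. n2.depth = 7  [7]
3. n2.mk = 24  [24]
4. n4.off = true  [terminal]
5. n3.sig = 13  [13]
6. n3.val = "ku"  ["ku"]
7. n3.pre = false  [false]
8. n3.mk = "pq"  ["pq"]
9. n5.live = "yn"  [terminal]
10. n2.pre = false  [S.pre == true]
11. n6.off = false  [terminal]
12. n7.off = 20  [20]
13. n7.lab = 22  [22]
14. n8.off = 20  [C₀.lab * 3 - 46]
15. n8.lab = 26  [C₀.lab + 4]
16. n9.pre = 9  [terminal]
17. n10.live = "qq"  [terminal]
18. n11.pre = 18  [terminal]
19. n8.lim = true  [true]
20. n8.tag = 25  [25]
21. n12.off = -7  [C₁.tag + C₀.off - 52]
22. n12.lab = -5  [C₀.off - 25]
23. n13.off = true  [terminal]
24. n14.pre = 2  [terminal]
25. n15.off = false  [terminal]
26. n12.lim = false  [c₁.off == true]
27. n12.tag = -2  [C.off + C.lab + 10]
28. n16.pre = 26  [terminal]
29. n7.lim = true  [C₁.tag > 24]
30. n7.tag = 23  [C₀.off + C₂.tag + 5]
31. n1.sig = 11  [C.tag - 12]
32. n1.val = "wv"  ["wv"]
33. n1.pre = false  [false]
34. n1.mk = "vn"  ["vn"]
35. n17.pre = 12  [terminal]
36. n18.off = 13  [S₁.sig * -2 + 35]
37. n18.lab = 30  [S₁.sig + 19]
38. n19.key = 21  [21]
39. n19.depth = -1  [C.lab - 31]
40. n19.mk = 21  [C.lab - 9]
41. n20.off = -7  [B.depth - 6]
42. n20.lab = 27  [B.mk + 6]
43. n21.live = "un"  [terminal]
44. n22.pre = -6  [terminal]
45. n23.off = true  [terminal]
46. n20.lim = true  [c.off == true]
47. n20.tag = 10  [C.off + 17]
48. n19.pre = true  [B.key > 20]
49. n24.pre = 15  [terminal]
50. n18.lim = false  [false]
51. n18.tag = -2  [C.lab * 2 - 62]
52. n0.sig = 23  [a.pre * -2 + 47]
53. n0.val = "wvx"  [S₁.val ++ "x"]
54. n0.pre = true  [S₁.pre == false]
55. n0.mk = "wvvn"  [S₁.val ++ S₁.mk]

10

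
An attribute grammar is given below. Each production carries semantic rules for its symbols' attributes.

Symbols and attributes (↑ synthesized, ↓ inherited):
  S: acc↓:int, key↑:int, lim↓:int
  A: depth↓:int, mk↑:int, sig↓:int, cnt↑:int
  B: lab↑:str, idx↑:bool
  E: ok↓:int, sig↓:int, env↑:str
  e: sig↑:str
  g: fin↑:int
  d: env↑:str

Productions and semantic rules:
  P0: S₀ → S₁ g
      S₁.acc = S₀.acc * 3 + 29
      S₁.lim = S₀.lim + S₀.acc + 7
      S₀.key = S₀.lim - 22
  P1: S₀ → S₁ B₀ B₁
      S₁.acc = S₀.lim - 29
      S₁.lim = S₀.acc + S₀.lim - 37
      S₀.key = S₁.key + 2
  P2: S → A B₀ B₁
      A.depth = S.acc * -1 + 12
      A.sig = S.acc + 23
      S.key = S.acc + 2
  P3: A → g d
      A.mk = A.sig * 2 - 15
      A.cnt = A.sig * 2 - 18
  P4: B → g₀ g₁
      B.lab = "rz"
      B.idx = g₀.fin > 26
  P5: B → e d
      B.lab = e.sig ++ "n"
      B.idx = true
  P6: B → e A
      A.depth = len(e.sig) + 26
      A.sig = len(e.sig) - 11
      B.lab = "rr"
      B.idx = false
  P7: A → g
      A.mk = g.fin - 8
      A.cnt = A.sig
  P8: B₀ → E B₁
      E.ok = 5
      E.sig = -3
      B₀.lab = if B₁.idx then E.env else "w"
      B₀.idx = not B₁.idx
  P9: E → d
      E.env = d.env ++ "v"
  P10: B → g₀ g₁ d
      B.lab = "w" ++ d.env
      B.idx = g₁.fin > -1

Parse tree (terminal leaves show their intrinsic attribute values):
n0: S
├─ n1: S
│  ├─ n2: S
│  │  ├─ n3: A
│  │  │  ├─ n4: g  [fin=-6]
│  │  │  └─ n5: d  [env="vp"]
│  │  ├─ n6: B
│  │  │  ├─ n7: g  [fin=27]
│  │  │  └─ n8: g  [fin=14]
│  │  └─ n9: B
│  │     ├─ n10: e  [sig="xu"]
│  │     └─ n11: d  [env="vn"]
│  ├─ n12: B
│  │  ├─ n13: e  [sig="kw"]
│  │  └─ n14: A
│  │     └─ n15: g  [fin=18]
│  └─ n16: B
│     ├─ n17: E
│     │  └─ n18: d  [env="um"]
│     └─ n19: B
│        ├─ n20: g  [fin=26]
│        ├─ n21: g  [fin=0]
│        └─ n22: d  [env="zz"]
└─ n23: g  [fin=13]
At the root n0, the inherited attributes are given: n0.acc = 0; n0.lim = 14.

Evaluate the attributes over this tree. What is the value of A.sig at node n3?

15

1. n0.acc = 0  [given at root]
2. n0.lim = 14  [given at root]
3. n1.acc = 29  [S₀.acc * 3 + 29]
4. n1.lim = 21  [S₀.lim + S₀.acc + 7]
5. n2.acc = -8  [S₀.lim - 29]
6. n2.lim = 13  [S₀.acc + S₀.lim - 37]
7. n3.depth = 20  [S.acc * -1 + 12]
8. n3.sig = 15  [S.acc + 23]
9. n4.fin = -6  [terminal]
10. n5.env = "vp"  [terminal]
11. n3.mk = 15  [A.sig * 2 - 15]
12. n3.cnt = 12  [A.sig * 2 - 18]
13. n7.fin = 27  [terminal]
14. n8.fin = 14  [terminal]
15. n6.lab = "rz"  ["rz"]
16. n6.idx = true  [g₀.fin > 26]
17. n10.sig = "xu"  [terminal]
18. n11.env = "vn"  [terminal]
19. n9.lab = "xun"  [e.sig ++ "n"]
20. n9.idx = true  [true]
21. n2.key = -6  [S.acc + 2]
22. n13.sig = "kw"  [terminal]
23. n14.depth = 28  [len(e.sig) + 26]
24. n14.sig = -9  [len(e.sig) - 11]
25. n15.fin = 18  [terminal]
26. n14.mk = 10  [g.fin - 8]
27. n14.cnt = -9  [A.sig]
28. n12.lab = "rr"  ["rr"]
29. n12.idx = false  [false]
30. n17.ok = 5  [5]
31. n17.sig = -3  [-3]
32. n18.env = "um"  [terminal]
33. n17.env = "umv"  [d.env ++ "v"]
34. n20.fin = 26  [terminal]
35. n21.fin = 0  [terminal]
36. n22.env = "zz"  [terminal]
37. n19.lab = "wzz"  ["w" ++ d.env]
38. n19.idx = true  [g₁.fin > -1]
39. n16.lab = "umv"  [if B₁.idx then E.env else "w"]
40. n16.idx = false  [not B₁.idx]
41. n1.key = -4  [S₁.key + 2]
42. n23.fin = 13  [terminal]
43. n0.key = -8  [S₀.lim - 22]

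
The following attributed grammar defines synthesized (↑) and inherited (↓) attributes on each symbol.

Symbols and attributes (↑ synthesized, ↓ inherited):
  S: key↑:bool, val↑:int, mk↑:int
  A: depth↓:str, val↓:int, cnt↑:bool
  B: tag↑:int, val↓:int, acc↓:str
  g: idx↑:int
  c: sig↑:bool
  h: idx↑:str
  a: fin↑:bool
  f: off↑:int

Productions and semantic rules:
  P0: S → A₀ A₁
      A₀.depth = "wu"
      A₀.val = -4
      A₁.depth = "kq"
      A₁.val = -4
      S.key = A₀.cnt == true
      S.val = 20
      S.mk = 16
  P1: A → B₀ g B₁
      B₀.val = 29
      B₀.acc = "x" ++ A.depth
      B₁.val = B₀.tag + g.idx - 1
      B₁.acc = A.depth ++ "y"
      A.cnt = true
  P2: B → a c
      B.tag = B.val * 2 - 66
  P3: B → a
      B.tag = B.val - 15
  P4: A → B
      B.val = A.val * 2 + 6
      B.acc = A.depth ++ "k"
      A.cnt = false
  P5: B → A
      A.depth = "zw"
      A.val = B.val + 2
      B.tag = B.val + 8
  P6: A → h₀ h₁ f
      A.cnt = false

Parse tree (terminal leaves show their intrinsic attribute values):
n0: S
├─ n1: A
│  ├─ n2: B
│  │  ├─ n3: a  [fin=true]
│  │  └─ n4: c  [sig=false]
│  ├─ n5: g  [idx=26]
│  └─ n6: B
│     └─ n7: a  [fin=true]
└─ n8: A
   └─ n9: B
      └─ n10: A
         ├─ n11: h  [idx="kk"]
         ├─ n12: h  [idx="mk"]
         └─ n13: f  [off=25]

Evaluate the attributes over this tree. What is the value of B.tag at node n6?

1. n1.depth = "wu"  ["wu"]
2. n1.val = -4  [-4]
3. n2.val = 29  [29]
4. n2.acc = "xwu"  ["x" ++ A.depth]
5. n3.fin = true  [terminal]
6. n4.sig = false  [terminal]
7. n2.tag = -8  [B.val * 2 - 66]
8. n5.idx = 26  [terminal]
9. n6.val = 17  [B₀.tag + g.idx - 1]
10. n6.acc = "wuy"  [A.depth ++ "y"]
11. n7.fin = true  [terminal]
12. n6.tag = 2  [B.val - 15]
13. n1.cnt = true  [true]
14. n8.depth = "kq"  ["kq"]
15. n8.val = -4  [-4]
16. n9.val = -2  [A.val * 2 + 6]
17. n9.acc = "kqk"  [A.depth ++ "k"]
18. n10.depth = "zw"  ["zw"]
19. n10.val = 0  [B.val + 2]
20. n11.idx = "kk"  [terminal]
21. n12.idx = "mk"  [terminal]
22. n13.off = 25  [terminal]
23. n10.cnt = false  [false]
24. n9.tag = 6  [B.val + 8]
25. n8.cnt = false  [false]
26. n0.key = true  [A₀.cnt == true]
27. n0.val = 20  [20]
28. n0.mk = 16  [16]

2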